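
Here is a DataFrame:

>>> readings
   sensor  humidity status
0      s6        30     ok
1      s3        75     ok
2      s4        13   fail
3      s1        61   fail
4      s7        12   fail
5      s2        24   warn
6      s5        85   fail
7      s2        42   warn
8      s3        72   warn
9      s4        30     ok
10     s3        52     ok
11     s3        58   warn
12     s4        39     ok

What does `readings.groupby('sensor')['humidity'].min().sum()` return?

group by sensor, min of humidity:
sensor
s1    61
s2    24
s3    52
s4    13
s5    85
s6    30
s7    12
Name: humidity, dtype: int64
Hence 277.

277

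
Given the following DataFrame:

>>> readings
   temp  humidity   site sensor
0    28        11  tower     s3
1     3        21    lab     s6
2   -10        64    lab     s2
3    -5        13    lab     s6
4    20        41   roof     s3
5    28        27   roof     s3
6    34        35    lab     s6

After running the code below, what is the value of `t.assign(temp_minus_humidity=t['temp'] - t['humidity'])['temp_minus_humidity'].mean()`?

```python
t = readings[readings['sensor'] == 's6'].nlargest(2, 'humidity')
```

-9.5

filter rows where sensor == 's6':
   temp  humidity site sensor
1     3        21  lab     s6
3    -5        13  lab     s6
6    34        35  lab     s6
take 2 rows with largest humidity:
   temp  humidity site sensor
6    34        35  lab     s6
1     3        21  lab     s6
add column temp_minus_humidity = t['temp'] - t['humidity']:
   temp  humidity site sensor  temp_minus_humidity
6    34        35  lab     s6                   -1
1     3        21  lab     s6                  -18
So mean() = -9.5.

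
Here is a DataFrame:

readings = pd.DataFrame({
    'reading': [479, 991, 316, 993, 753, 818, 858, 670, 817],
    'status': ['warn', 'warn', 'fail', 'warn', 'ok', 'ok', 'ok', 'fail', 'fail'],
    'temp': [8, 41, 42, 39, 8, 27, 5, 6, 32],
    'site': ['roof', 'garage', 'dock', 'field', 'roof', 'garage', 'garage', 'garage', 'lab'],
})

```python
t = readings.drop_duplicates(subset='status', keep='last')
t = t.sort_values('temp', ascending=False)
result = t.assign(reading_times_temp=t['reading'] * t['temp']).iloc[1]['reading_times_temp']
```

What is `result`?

26144

drop duplicate status (keep=last):
   reading status  temp    site
3      993   warn    39   field
6      858     ok     5  garage
8      817   fail    32     lab
sort by temp descending:
   reading status  temp    site
3      993   warn    39   field
8      817   fail    32     lab
6      858     ok     5  garage
add column reading_times_temp = t['reading'] * t['temp']:
   reading status  temp    site  reading_times_temp
3      993   warn    39   field               38727
8      817   fail    32     lab               26144
6      858     ok     5  garage                4290
value at position 1, column 'reading_times_temp' → 26144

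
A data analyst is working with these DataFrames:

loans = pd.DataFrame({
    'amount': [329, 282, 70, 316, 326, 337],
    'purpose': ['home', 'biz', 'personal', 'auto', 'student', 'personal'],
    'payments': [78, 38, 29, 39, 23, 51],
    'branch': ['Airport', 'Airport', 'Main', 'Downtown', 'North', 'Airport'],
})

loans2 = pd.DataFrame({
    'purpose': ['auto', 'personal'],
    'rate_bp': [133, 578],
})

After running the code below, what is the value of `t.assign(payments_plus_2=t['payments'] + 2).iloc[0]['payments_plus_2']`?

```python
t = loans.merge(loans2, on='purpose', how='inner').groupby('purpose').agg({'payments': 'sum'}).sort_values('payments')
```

41

merge on 'purpose' (how='inner') → 3 rows:
   amount   purpose  payments    branch  rate_bp
0      70  personal        29      Main      578
1     316      auto        39  Downtown      133
2     337  personal        51   Airport      578
group by purpose, sum of payments:
          payments
purpose           
auto            39
personal        80
sort by payments:
          payments
purpose           
auto            39
personal        80
add column payments_plus_2 = t['payments'] + 2:
          payments  payments_plus_2
purpose                            
auto            39               41
personal        80               82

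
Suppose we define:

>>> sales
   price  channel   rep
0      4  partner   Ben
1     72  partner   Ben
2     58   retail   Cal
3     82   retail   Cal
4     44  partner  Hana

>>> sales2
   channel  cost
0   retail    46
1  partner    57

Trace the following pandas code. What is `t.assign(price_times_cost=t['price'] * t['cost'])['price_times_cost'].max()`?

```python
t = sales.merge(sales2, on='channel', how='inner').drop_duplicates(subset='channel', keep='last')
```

3772

merge on 'channel' (how='inner') → 5 rows:
   price  channel   rep  cost
0      4  partner   Ben    57
1     72  partner   Ben    57
2     58   retail   Cal    46
3     82   retail   Cal    46
4     44  partner  Hana    57
drop duplicate channel (keep=last):
   price  channel   rep  cost
3     82   retail   Cal    46
4     44  partner  Hana    57
add column price_times_cost = t['price'] * t['cost']:
   price  channel   rep  cost  price_times_cost
3     82   retail   Cal    46              3772
4     44  partner  Hana    57              2508
So max() = 3772.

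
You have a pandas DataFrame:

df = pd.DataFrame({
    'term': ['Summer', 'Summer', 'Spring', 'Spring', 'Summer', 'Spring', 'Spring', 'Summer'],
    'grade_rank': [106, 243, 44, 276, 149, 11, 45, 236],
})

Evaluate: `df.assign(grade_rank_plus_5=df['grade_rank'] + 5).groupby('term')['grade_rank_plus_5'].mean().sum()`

add column grade_rank_plus_5 = df['grade_rank'] + 5:
     term  grade_rank  grade_rank_plus_5
0  Summer         106                111
1  Summer         243                248
2  Spring          44                 49
3  Spring         276                281
4  Summer         149                154
5  Spring          11                 16
6  Spring          45                 50
7  Summer         236                241
group by term, mean of grade_rank_plus_5:
term
Spring     99.0
Summer    188.5
Name: grade_rank_plus_5, dtype: float64
Then the sum of the resulting series: 287.5

287.5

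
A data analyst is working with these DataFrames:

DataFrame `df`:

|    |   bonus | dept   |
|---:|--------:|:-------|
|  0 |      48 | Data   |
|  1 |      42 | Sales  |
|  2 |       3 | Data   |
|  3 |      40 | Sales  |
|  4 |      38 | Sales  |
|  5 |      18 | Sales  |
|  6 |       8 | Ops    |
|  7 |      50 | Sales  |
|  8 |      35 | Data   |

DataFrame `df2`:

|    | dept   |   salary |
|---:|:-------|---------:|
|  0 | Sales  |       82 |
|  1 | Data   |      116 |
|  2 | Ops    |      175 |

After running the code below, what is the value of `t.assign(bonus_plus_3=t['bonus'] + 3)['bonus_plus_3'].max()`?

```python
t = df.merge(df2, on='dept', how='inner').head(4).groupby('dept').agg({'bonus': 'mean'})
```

merge on 'dept' (how='inner') → 9 rows:
   bonus   dept  salary
0     48   Data     116
1     42  Sales      82
2      3   Data     116
3     40  Sales      82
4     38  Sales      82
5     18  Sales      82
6      8    Ops     175
7     50  Sales      82
8     35   Data     116
take first 4 rows:
   bonus   dept  salary
0     48   Data     116
1     42  Sales      82
2      3   Data     116
3     40  Sales      82
group by dept, mean of bonus:
       bonus
dept        
Data    25.5
Sales   41.0
add column bonus_plus_3 = t['bonus'] + 3:
       bonus  bonus_plus_3
dept                      
Data    25.5          28.5
Sales   41.0          44.0
Finally, max of column 'bonus_plus_3' = 44.0.

44.0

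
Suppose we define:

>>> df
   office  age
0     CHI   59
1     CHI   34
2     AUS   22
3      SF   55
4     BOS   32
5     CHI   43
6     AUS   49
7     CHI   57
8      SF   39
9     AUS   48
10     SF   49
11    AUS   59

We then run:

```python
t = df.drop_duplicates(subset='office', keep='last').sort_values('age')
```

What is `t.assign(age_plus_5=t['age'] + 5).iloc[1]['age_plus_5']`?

54

drop duplicate office (keep=last):
   office  age
4     BOS   32
7     CHI   57
10     SF   49
11    AUS   59
sort by age:
   office  age
4     BOS   32
10     SF   49
7     CHI   57
11    AUS   59
add column age_plus_5 = t['age'] + 5:
   office  age  age_plus_5
4     BOS   32          37
10     SF   49          54
7     CHI   57          62
11    AUS   59          64
Reading off the value at position 1, column 'age_plus_5', we get 54.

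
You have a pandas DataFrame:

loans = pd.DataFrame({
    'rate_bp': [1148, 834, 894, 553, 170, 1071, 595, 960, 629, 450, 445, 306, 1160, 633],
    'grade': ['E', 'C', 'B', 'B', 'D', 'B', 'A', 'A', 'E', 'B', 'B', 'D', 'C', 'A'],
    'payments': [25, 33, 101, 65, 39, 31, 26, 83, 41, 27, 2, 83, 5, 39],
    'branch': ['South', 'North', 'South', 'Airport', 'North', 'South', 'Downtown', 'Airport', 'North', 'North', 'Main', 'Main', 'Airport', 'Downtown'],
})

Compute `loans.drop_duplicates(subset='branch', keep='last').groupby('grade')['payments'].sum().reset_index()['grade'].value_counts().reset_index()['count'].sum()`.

4

drop duplicate branch (keep=last):
    rate_bp grade  payments    branch
5      1071     B        31     South
9       450     B        27     North
11      306     D        83      Main
12     1160     C         5   Airport
13      633     A        39  Downtown
group by grade, sum of payments:
grade
A    39
B    58
C     5
D    83
Name: payments, dtype: int64
reset_index():
  grade  payments
0     A        39
1     B        58
2     C         5
3     D        83
value_counts of grade:
grade
A    1
B    1
C    1
D    1
Name: count, dtype: int64
reset_index():
  grade  count
0     A      1
1     B      1
2     C      1
3     D      1
Hence 4.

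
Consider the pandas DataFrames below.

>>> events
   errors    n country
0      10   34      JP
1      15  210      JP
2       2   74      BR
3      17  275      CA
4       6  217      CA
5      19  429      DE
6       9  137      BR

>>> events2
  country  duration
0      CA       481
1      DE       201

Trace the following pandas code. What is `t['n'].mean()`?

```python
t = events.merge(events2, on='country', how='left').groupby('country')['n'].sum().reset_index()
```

merge on 'country' (how='left') → 7 rows:
   errors    n country  duration
0      10   34      JP       NaN
1      15  210      JP       NaN
2       2   74      BR       NaN
3      17  275      CA     481.0
4       6  217      CA     481.0
5      19  429      DE     201.0
6       9  137      BR       NaN
group by country, sum of n:
country
BR    211
CA    492
DE    429
JP    244
Name: n, dtype: int64
reset_index():
  country    n
0      BR  211
1      CA  492
2      DE  429
3      JP  244
Hence 344.0.

344.0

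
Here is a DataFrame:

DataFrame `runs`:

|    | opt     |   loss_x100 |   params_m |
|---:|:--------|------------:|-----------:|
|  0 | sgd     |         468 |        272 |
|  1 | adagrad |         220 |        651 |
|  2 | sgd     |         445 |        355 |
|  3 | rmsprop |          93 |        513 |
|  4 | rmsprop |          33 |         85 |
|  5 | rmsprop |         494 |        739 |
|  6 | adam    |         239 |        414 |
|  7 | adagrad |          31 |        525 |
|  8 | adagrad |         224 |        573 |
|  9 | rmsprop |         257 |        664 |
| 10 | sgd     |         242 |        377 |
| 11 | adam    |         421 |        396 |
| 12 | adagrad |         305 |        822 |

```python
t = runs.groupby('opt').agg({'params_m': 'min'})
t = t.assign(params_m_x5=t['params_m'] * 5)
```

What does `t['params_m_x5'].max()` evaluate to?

2625

group by opt, min of params_m:
         params_m
opt              
adagrad       525
adam          396
rmsprop        85
sgd           272
add column params_m_x5 = t['params_m'] * 5:
         params_m  params_m_x5
opt                           
adagrad       525         2625
adam          396         1980
rmsprop        85          425
sgd           272         1360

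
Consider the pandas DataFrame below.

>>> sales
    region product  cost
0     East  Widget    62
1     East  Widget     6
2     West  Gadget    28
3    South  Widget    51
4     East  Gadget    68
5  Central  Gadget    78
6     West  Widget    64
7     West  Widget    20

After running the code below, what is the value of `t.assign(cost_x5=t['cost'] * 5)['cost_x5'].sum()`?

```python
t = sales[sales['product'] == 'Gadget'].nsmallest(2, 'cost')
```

filter rows where product == 'Gadget':
    region product  cost
2     West  Gadget    28
4     East  Gadget    68
5  Central  Gadget    78
take 2 rows with smallest cost:
  region product  cost
2   West  Gadget    28
4   East  Gadget    68
add column cost_x5 = t['cost'] * 5:
  region product  cost  cost_x5
2   West  Gadget    28      140
4   East  Gadget    68      340
Hence 480.

480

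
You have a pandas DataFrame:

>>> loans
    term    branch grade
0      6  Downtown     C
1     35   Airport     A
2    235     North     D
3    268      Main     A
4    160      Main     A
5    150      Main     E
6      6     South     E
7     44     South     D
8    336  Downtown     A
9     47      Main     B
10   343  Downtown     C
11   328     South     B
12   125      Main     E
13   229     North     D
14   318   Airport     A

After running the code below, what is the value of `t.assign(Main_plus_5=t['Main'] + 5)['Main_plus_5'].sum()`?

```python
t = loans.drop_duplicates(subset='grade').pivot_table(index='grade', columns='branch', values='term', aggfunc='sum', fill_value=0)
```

drop duplicate grade (keep=first):
   term    branch grade
0     6  Downtown     C
1    35   Airport     A
2   235     North     D
5   150      Main     E
9    47      Main     B
pivot: rows=grade, cols=branch, sum(term):
branch  Airport  Downtown  Main  North
grade                                 
A            35         0     0      0
B             0         0    47      0
C             0         6     0      0
D             0         0     0    235
E             0         0   150      0
add column Main_plus_5 = t['Main'] + 5:
branch  Airport  Downtown  Main  North  Main_plus_5
grade                                              
A            35         0     0      0            5
B             0         0    47      0           52
C             0         6     0      0            5
D             0         0     0    235            5
E             0         0   150      0          155

222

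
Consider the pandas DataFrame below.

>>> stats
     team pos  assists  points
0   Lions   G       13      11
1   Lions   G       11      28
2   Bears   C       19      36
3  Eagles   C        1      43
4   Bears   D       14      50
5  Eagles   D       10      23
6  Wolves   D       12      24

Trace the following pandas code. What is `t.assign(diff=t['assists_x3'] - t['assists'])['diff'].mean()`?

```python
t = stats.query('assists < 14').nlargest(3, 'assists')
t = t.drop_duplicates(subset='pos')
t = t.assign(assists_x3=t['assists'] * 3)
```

25.0

filter rows where assists < 14:
     team pos  assists  points
0   Lions   G       13      11
1   Lions   G       11      28
3  Eagles   C        1      43
5  Eagles   D       10      23
6  Wolves   D       12      24
take 3 rows with largest assists:
     team pos  assists  points
0   Lions   G       13      11
6  Wolves   D       12      24
1   Lions   G       11      28
drop duplicate pos (keep=first):
     team pos  assists  points
0   Lions   G       13      11
6  Wolves   D       12      24
add column assists_x3 = t['assists'] * 3:
     team pos  assists  points  assists_x3
0   Lions   G       13      11          39
6  Wolves   D       12      24          36
add column diff = t['assists_x3'] - t['assists']:
     team pos  assists  points  assists_x3  diff
0   Lions   G       13      11          39    26
6  Wolves   D       12      24          36    24
mean of column 'diff' → 25.0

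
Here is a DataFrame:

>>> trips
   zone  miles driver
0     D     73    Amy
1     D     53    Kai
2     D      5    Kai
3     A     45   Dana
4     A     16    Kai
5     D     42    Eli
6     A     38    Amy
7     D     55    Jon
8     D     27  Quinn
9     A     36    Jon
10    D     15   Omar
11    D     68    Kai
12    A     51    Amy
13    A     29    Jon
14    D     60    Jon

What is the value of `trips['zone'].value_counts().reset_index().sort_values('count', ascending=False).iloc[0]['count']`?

9

value_counts of zone:
zone
D    9
A    6
Name: count, dtype: int64
reset_index():
  zone  count
0    D      9
1    A      6
sort by count descending:
  zone  count
0    D      9
1    A      6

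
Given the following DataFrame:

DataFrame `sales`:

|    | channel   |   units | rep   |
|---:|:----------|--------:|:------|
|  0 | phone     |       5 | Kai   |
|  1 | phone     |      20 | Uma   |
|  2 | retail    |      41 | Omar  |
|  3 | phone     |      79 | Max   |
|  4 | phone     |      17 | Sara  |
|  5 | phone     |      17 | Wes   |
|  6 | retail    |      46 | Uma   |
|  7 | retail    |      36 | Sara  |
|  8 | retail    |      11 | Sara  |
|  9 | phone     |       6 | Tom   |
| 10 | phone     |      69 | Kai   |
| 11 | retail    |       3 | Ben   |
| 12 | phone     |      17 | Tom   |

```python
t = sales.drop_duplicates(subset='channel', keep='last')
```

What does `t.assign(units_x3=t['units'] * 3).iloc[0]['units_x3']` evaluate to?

9

drop duplicate channel (keep=last):
   channel  units  rep
11  retail      3  Ben
12   phone     17  Tom
add column units_x3 = t['units'] * 3:
   channel  units  rep  units_x3
11  retail      3  Ben         9
12   phone     17  Tom        51
So iloc[0]['units_x3'] = 9.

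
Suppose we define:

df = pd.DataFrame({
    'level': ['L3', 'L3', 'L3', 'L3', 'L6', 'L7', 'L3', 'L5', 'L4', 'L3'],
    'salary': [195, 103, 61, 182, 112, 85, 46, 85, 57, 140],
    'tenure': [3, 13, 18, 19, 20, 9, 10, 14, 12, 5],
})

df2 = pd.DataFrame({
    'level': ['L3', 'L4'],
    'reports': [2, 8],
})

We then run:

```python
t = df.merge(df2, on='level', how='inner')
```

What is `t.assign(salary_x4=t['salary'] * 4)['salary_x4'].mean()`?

merge on 'level' (how='inner') → 7 rows:
  level  salary  tenure  reports
0    L3     195       3        2
1    L3     103      13        2
2    L3      61      18        2
3    L3     182      19        2
4    L3      46      10        2
5    L4      57      12        8
6    L3     140       5        2
add column salary_x4 = t['salary'] * 4:
  level  salary  tenure  reports  salary_x4
0    L3     195       3        2        780
1    L3     103      13        2        412
2    L3      61      18        2        244
3    L3     182      19        2        728
4    L3      46      10        2        184
5    L4      57      12        8        228
6    L3     140       5        2        560
Taking the mean of column 'salary_x4' gives 448.0.

448.0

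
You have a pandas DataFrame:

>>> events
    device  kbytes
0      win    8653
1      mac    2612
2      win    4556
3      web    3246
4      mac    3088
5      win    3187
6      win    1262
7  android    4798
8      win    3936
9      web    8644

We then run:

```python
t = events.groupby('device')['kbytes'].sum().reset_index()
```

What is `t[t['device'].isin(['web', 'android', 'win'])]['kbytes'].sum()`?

38282

group by device, sum of kbytes:
device
android     4798
mac         5700
web        11890
win        21594
Name: kbytes, dtype: int64
reset_index():
    device  kbytes
0  android    4798
1      mac    5700
2      web   11890
3      win   21594
filter rows where device in ['web', 'android', 'win']:
    device  kbytes
0  android    4798
2      web   11890
3      win   21594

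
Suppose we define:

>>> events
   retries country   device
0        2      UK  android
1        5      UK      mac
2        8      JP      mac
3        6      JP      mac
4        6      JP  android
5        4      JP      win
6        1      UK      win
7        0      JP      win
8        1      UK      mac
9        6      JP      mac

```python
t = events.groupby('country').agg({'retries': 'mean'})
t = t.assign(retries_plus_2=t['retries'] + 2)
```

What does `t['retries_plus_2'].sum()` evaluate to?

11.25

group by country, mean of retries:
         retries
country         
JP          5.00
UK          2.25
add column retries_plus_2 = t['retries'] + 2:
         retries  retries_plus_2
country                         
JP          5.00            7.00
UK          2.25            4.25
Finally, sum of column 'retries_plus_2' = 11.25.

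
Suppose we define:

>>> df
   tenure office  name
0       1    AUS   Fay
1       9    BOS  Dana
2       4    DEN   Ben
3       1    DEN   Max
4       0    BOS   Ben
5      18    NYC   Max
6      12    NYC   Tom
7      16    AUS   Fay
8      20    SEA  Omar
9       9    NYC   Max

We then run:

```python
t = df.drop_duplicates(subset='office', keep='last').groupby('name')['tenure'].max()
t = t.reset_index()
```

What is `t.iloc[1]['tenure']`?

16

drop duplicate office (keep=last):
   tenure office  name
3       1    DEN   Max
4       0    BOS   Ben
7      16    AUS   Fay
8      20    SEA  Omar
9       9    NYC   Max
group by name, max of tenure:
name
Ben      0
Fay     16
Max      9
Omar    20
Name: tenure, dtype: int64
reset_index():
   name  tenure
0   Ben       0
1   Fay      16
2   Max       9
3  Omar      20
value at position 1, column 'tenure' → 16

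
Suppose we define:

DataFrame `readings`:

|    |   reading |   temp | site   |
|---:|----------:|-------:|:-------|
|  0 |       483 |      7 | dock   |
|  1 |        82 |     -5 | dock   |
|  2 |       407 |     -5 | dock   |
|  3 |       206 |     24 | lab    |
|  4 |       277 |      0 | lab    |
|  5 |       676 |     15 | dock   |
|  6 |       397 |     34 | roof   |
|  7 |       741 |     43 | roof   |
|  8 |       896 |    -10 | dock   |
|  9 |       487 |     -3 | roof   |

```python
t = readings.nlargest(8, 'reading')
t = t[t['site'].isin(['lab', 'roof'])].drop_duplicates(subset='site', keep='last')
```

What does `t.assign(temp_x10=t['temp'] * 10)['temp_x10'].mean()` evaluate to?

take 8 rows with largest reading:
   reading  temp  site
8      896   -10  dock
7      741    43  roof
5      676    15  dock
9      487    -3  roof
0      483     7  dock
2      407    -5  dock
6      397    34  roof
4      277     0   lab
filter rows where site in ['lab', 'roof']:
   reading  temp  site
7      741    43  roof
9      487    -3  roof
6      397    34  roof
4      277     0   lab
drop duplicate site (keep=last):
   reading  temp  site
6      397    34  roof
4      277     0   lab
add column temp_x10 = t['temp'] * 10:
   reading  temp  site  temp_x10
6      397    34  roof       340
4      277     0   lab         0
Reading off the mean of column 'temp_x10', we get 170.0.

170.0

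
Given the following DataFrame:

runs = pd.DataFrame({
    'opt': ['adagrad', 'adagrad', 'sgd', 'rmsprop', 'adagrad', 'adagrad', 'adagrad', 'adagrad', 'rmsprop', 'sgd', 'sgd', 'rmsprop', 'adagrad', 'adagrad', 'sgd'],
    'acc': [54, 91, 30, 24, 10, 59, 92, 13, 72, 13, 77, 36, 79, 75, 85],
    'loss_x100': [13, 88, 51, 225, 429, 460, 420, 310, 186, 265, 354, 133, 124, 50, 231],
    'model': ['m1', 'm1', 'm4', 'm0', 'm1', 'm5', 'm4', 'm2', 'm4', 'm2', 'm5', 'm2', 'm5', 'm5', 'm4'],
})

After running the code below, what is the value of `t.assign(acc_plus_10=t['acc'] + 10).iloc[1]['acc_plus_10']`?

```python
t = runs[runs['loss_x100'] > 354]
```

filter rows where loss_x100 > 354:
       opt  acc  loss_x100 model
4  adagrad   10        429    m1
5  adagrad   59        460    m5
6  adagrad   92        420    m4
add column acc_plus_10 = t['acc'] + 10:
       opt  acc  loss_x100 model  acc_plus_10
4  adagrad   10        429    m1           20
5  adagrad   59        460    m5           69
6  adagrad   92        420    m4          102
The value at position 1, column 'acc_plus_10' is 69.

69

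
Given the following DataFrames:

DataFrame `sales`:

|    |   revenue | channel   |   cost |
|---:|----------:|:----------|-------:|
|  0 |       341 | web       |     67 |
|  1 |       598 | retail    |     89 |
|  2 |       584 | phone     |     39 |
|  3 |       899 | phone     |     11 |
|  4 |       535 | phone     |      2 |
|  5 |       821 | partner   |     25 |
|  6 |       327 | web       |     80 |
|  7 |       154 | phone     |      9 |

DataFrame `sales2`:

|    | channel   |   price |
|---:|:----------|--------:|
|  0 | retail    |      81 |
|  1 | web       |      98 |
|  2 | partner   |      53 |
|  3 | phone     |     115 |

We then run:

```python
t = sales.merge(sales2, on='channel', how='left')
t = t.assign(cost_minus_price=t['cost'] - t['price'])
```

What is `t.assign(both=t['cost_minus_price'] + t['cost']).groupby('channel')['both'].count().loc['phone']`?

4

merge on 'channel' (how='left') → 8 rows:
   revenue  channel  cost  price
0      341      web    67     98
1      598   retail    89     81
2      584    phone    39    115
3      899    phone    11    115
4      535    phone     2    115
5      821  partner    25     53
6      327      web    80     98
7      154    phone     9    115
add column cost_minus_price = t['cost'] - t['price']:
   revenue  channel  cost  price  cost_minus_price
0      341      web    67     98               -31
1      598   retail    89     81                 8
2      584    phone    39    115               -76
3      899    phone    11    115              -104
4      535    phone     2    115              -113
5      821  partner    25     53               -28
6      327      web    80     98               -18
7      154    phone     9    115              -106
add column both = t['cost_minus_price'] + t['cost']:
   revenue  channel  cost  price  cost_minus_price  both
0      341      web    67     98               -31    36
1      598   retail    89     81                 8    97
2      584    phone    39    115               -76   -37
3      899    phone    11    115              -104   -93
4      535    phone     2    115              -113  -111
5      821  partner    25     53               -28    -3
6      327      web    80     98               -18    62
7      154    phone     9    115              -106   -97
group by channel, count of both:
channel
partner    1
phone      4
retail     1
web        2
Name: both, dtype: int64
Then the value at index 'phone': 4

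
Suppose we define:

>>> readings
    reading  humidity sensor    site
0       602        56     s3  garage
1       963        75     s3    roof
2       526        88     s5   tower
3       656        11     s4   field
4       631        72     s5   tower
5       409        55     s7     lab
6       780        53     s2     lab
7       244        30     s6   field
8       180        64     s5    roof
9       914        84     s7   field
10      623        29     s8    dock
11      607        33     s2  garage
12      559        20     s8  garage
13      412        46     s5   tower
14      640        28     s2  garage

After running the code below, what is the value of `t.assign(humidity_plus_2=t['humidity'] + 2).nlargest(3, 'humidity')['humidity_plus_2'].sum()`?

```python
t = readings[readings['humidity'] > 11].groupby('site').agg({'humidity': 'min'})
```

filter rows where humidity > 11:
    reading  humidity sensor    site
0       602        56     s3  garage
1       963        75     s3    roof
2       526        88     s5   tower
4       631        72     s5   tower
5       409        55     s7     lab
6       780        53     s2     lab
7       244        30     s6   field
8       180        64     s5    roof
9       914        84     s7   field
10      623        29     s8    dock
11      607        33     s2  garage
12      559        20     s8  garage
13      412        46     s5   tower
14      640        28     s2  garage
group by site, min of humidity:
        humidity
site            
dock          29
field         30
garage        20
lab           53
roof          64
tower         46
add column humidity_plus_2 = t['humidity'] + 2:
        humidity  humidity_plus_2
site                             
dock          29               31
field         30               32
garage        20               22
lab           53               55
roof          64               66
tower         46               48
take 3 rows with largest humidity:
       humidity  humidity_plus_2
site                            
roof         64               66
lab          53               55
tower        46               48
sum of column 'humidity_plus_2' → 169

169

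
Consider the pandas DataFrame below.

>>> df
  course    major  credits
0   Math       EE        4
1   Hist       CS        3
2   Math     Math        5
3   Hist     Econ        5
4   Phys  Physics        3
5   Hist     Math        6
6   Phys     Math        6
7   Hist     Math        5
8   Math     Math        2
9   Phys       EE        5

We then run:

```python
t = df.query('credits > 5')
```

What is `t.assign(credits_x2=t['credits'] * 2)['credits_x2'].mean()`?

12.0

filter rows where credits > 5:
  course major  credits
5   Hist  Math        6
6   Phys  Math        6
add column credits_x2 = t['credits'] * 2:
  course major  credits  credits_x2
5   Hist  Math        6          12
6   Phys  Math        6          12
mean of column 'credits_x2' → 12.0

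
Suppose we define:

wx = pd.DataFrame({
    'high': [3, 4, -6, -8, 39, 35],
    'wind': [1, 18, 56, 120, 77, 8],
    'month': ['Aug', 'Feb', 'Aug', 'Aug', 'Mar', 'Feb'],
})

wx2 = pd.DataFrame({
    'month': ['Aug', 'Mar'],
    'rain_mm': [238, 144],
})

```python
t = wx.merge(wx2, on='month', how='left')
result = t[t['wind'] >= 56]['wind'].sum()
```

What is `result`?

merge on 'month' (how='left') → 6 rows:
   high  wind month  rain_mm
0     3     1   Aug    238.0
1     4    18   Feb      NaN
2    -6    56   Aug    238.0
3    -8   120   Aug    238.0
4    39    77   Mar    144.0
5    35     8   Feb      NaN
filter rows where wind >= 56:
   high  wind month  rain_mm
2    -6    56   Aug    238.0
3    -8   120   Aug    238.0
4    39    77   Mar    144.0

253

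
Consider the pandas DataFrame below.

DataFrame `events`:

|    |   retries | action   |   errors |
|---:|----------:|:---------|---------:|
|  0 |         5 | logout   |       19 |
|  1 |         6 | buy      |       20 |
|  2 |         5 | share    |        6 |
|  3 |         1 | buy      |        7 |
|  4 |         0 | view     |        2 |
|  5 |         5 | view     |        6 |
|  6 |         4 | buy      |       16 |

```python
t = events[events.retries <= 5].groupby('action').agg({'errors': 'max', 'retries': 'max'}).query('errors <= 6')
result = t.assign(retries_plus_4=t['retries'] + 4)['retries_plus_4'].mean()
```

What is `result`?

9.0

filter rows where retries <= 5:
   retries  action  errors
0        5  logout      19
2        5   share       6
3        1     buy       7
4        0    view       2
5        5    view       6
6        4     buy      16
group by action: max(errors), max(retries):
        errors  retries
action                 
buy         16        4
logout      19        5
share        6        5
view         6        5
filter rows where errors <= 6:
        errors  retries
action                 
share        6        5
view         6        5
add column retries_plus_4 = t['retries'] + 4:
        errors  retries  retries_plus_4
action                                 
share        6        5               9
view         6        5               9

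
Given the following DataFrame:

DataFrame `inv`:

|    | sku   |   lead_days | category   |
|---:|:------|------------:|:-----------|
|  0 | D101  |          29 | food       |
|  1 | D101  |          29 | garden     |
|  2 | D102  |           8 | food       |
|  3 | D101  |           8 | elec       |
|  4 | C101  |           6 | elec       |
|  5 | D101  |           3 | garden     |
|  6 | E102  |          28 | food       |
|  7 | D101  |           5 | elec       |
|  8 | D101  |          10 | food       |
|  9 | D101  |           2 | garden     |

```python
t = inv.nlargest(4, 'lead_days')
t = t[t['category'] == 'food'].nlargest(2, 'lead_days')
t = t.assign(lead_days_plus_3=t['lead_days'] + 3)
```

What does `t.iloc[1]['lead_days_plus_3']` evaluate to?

take 4 rows with largest lead_days:
    sku  lead_days category
0  D101         29     food
1  D101         29   garden
6  E102         28     food
8  D101         10     food
filter rows where category == 'food':
    sku  lead_days category
0  D101         29     food
6  E102         28     food
8  D101         10     food
take 2 rows with largest lead_days:
    sku  lead_days category
0  D101         29     food
6  E102         28     food
add column lead_days_plus_3 = t['lead_days'] + 3:
    sku  lead_days category  lead_days_plus_3
0  D101         29     food                32
6  E102         28     food                31

31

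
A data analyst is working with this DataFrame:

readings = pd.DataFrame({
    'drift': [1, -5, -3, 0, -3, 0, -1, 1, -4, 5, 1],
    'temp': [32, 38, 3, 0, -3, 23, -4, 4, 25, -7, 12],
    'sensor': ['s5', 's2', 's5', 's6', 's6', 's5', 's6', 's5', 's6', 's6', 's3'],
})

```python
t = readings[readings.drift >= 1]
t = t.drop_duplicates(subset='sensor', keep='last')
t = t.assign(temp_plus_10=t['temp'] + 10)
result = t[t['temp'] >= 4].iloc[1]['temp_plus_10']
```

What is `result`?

filter rows where drift >= 1:
    drift  temp sensor
0       1    32     s5
7       1     4     s5
9       5    -7     s6
10      1    12     s3
drop duplicate sensor (keep=last):
    drift  temp sensor
7       1     4     s5
9       5    -7     s6
10      1    12     s3
add column temp_plus_10 = t['temp'] + 10:
    drift  temp sensor  temp_plus_10
7       1     4     s5            14
9       5    -7     s6             3
10      1    12     s3            22
filter rows where temp >= 4:
    drift  temp sensor  temp_plus_10
7       1     4     s5            14
10      1    12     s3            22
Then the value at position 1, column 'temp_plus_10': 22

22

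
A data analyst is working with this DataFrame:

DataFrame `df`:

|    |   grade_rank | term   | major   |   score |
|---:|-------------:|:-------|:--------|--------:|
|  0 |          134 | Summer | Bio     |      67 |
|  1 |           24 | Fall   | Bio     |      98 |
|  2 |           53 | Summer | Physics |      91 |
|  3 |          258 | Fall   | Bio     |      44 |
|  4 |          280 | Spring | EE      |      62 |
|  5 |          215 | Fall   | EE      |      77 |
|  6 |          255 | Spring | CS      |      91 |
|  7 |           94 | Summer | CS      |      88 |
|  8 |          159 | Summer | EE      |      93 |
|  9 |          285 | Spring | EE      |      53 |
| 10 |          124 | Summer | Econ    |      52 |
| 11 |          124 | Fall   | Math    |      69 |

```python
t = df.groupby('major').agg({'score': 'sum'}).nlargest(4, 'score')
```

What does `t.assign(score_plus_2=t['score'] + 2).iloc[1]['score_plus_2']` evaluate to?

group by major, sum of score:
         score
major         
Bio        209
CS         179
EE         285
Econ        52
Math        69
Physics     91
take 4 rows with largest score:
         score
major         
EE         285
Bio        209
CS         179
Physics     91
add column score_plus_2 = t['score'] + 2:
         score  score_plus_2
major                       
EE         285           287
Bio        209           211
CS         179           181
Physics     91            93
Reading off the value at position 1, column 'score_plus_2', we get 211.

211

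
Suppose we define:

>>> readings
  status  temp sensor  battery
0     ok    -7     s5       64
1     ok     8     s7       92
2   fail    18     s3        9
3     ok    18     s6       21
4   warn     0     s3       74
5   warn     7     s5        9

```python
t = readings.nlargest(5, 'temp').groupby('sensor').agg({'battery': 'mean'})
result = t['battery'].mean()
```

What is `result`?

40.875

take 5 rows with largest temp:
  status  temp sensor  battery
2   fail    18     s3        9
3     ok    18     s6       21
1     ok     8     s7       92
5   warn     7     s5        9
4   warn     0     s3       74
group by sensor, mean of battery:
        battery
sensor         
s3         41.5
s5          9.0
s6         21.0
s7         92.0
Then the mean of column 'battery': 40.875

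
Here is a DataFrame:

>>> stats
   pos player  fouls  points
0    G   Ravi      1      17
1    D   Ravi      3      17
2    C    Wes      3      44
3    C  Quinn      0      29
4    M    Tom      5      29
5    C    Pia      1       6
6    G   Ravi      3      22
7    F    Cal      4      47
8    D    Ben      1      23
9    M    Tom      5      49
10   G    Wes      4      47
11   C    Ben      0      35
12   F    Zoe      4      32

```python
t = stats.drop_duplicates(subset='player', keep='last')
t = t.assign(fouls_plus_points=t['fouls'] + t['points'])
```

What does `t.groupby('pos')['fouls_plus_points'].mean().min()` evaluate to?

23.6666666667

drop duplicate player (keep=last):
   pos player  fouls  points
3    C  Quinn      0      29
5    C    Pia      1       6
6    G   Ravi      3      22
7    F    Cal      4      47
9    M    Tom      5      49
10   G    Wes      4      47
11   C    Ben      0      35
12   F    Zoe      4      32
add column fouls_plus_points = t['fouls'] + t['points']:
   pos player  fouls  points  fouls_plus_points
3    C  Quinn      0      29                 29
5    C    Pia      1       6                  7
6    G   Ravi      3      22                 25
7    F    Cal      4      47                 51
9    M    Tom      5      49                 54
10   G    Wes      4      47                 51
11   C    Ben      0      35                 35
12   F    Zoe      4      32                 36
group by pos, mean of fouls_plus_points:
pos
C    23.666667
F    43.500000
G    38.000000
M    54.000000
Name: fouls_plus_points, dtype: float64
So min() = 23.6666666667.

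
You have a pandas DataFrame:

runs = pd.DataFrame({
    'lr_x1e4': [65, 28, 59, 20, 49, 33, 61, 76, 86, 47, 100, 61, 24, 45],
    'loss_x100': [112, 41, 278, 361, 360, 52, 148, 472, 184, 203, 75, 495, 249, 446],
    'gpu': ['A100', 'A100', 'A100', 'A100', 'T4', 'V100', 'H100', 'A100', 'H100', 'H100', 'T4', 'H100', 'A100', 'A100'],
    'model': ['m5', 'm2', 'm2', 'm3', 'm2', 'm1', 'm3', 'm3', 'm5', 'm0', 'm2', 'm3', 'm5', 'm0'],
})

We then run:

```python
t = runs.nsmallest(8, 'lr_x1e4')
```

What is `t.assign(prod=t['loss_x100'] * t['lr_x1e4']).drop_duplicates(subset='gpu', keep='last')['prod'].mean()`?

take 8 rows with smallest lr_x1e4:
    lr_x1e4  loss_x100   gpu model
3        20        361  A100    m3
12       24        249  A100    m5
1        28         41  A100    m2
5        33         52  V100    m1
13       45        446  A100    m0
9        47        203  H100    m0
4        49        360    T4    m2
2        59        278  A100    m2
add column prod = t['loss_x100'] * t['lr_x1e4']:
    lr_x1e4  loss_x100   gpu model   prod
3        20        361  A100    m3   7220
12       24        249  A100    m5   5976
1        28         41  A100    m2   1148
5        33         52  V100    m1   1716
13       45        446  A100    m0  20070
9        47        203  H100    m0   9541
4        49        360    T4    m2  17640
2        59        278  A100    m2  16402
drop duplicate gpu (keep=last):
   lr_x1e4  loss_x100   gpu model   prod
5       33         52  V100    m1   1716
9       47        203  H100    m0   9541
4       49        360    T4    m2  17640
2       59        278  A100    m2  16402
Hence 11324.75.

11324.75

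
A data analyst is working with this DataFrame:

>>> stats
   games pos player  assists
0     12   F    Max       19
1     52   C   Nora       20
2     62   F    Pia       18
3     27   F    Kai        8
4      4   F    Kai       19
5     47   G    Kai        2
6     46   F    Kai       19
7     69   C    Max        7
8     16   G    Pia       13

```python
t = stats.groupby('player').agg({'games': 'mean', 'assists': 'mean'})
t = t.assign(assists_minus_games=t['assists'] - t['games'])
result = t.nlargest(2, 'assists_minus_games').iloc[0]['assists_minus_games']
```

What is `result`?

group by player: mean(games), mean(assists):
        games  assists
player                
Kai      31.0     12.0
Max      40.5     13.0
Nora     52.0     20.0
Pia      39.0     15.5
add column assists_minus_games = t['assists'] - t['games']:
        games  assists  assists_minus_games
player                                     
Kai      31.0     12.0                -19.0
Max      40.5     13.0                -27.5
Nora     52.0     20.0                -32.0
Pia      39.0     15.5                -23.5
take 2 rows with largest assists_minus_games:
        games  assists  assists_minus_games
player                                     
Kai      31.0     12.0                -19.0
Pia      39.0     15.5                -23.5
The value at position 0, column 'assists_minus_games' is -19.0.

-19.0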